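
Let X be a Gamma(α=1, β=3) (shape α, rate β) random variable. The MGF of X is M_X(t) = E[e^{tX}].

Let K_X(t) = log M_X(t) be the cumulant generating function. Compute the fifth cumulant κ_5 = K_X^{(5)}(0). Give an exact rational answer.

M_X(t) = 3/(3 - t)
K_X(t) = log M_X(t) = -log(3 - t) + log(3)
D^5[K](t) = -24/(t^5 - 15*t^4 + 90*t^3 - 270*t^2 + 405*t - 243)

κ_5 = D^5[K](0) = 8/81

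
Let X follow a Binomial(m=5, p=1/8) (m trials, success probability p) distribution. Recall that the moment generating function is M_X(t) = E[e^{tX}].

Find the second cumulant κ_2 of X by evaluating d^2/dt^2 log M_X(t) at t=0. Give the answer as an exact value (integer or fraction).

M_X(t) = (e^(t)/8 + 7/8)^5
K_X(t) = log M_X(t) = 5*log(e^(t)/8 + 7/8)
dK/dt = 5*e^(t)/(e^(t) + 7)
d^2K/dt^2 = 35*e^(t)/(e^(2*t) + 14*e^(t) + 49)

κ_2 = d^2K/dt^2 |_{t=0} = 35/64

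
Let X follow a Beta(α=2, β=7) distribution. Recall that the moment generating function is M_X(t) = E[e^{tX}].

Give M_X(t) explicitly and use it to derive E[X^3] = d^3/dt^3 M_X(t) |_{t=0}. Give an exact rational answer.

E[X^3] = M^(3)(0) = 4/165

M_X(t) = ₁F₁(2; 9; t)
M^(3)(t) = 4*₁F₁(5; 12; t)/165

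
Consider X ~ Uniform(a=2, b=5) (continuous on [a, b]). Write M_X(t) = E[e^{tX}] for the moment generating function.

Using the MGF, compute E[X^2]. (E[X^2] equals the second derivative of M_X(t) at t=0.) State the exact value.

E[X^2] = M^(2)(0) = 13

M_X(t) = (e^(5*t) - e^(2*t))/(3*t)
M^(2)(t) = (25*t^2*e^(5*t) - 4*t^2*e^(2*t) - 10*t*e^(5*t) + 4*t*e^(2*t) + 2*e^(5*t) - 2*e^(2*t))/(3*t^3)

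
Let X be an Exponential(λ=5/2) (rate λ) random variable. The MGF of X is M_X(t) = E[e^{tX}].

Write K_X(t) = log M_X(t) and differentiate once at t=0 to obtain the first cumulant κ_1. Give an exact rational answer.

κ_1 = dK/dt |_{t=0} = 2/5

M_X(t) = 5/(2*(5/2 - t))
K_X(t) = log M_X(t) = -log(5/2 - t) - log(2) + log(5)
dK/dt = -2/(2*t - 5)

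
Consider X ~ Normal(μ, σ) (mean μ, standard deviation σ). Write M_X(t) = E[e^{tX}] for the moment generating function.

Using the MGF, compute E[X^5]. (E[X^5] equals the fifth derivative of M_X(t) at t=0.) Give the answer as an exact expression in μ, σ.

E[X^5] = D^5[M](0) = μ*(μ^4 + 10*μ^2*σ^2 + 15*σ^4)

M_X(t) = e^(μ*t + σ^2*t^2/2)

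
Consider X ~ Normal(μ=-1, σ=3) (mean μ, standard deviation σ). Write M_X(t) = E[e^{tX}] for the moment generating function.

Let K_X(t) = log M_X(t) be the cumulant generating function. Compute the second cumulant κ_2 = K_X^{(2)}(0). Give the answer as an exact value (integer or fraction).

M_X(t) = e^(9*t^2/2 - t)
K_X(t) = log M_X(t) = 9*t^2/2 - t
K^(2)(t) = 9

κ_2 = K^(2)(0) = 9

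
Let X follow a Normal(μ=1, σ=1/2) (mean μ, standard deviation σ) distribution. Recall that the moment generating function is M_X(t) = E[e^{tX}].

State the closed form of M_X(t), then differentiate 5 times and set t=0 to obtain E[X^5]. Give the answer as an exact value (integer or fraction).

M_X(t) = e^(t^2/8 + t)
M′(t) = t*e^(t)*e^(t^2/8)/4 + e^(t)*e^(t^2/8)
M′′(t) = t^2*e^(t)*e^(t^2/8)/16 + t*e^(t)*e^(t^2/8)/2 + 5*e^(t)*e^(t^2/8)/4
M′′′(t) = t^3*e^(t)*e^(t^2/8)/64 + 3*t^2*e^(t)*e^(t^2/8)/16 + 15*t*e^(t)*e^(t^2/8)/16 + 7*e^(t)*e^(t^2/8)/4
M′′′′(t) = t^4*e^(t)*e^(t^2/8)/256 + t^3*e^(t)*e^(t^2/8)/16 + 15*t^2*e^(t)*e^(t^2/8)/32 + 7*t*e^(t)*e^(t^2/8)/4 + 43*e^(t)*e^(t^2/8)/16
M′′′′′(t) = t^5*e^(t)*e^(t^2/8)/1024 + 5*t^4*e^(t)*e^(t^2/8)/256 + 25*t^3*e^(t)*e^(t^2/8)/128 + 35*t^2*e^(t)*e^(t^2/8)/32 + 215*t*e^(t)*e^(t^2/8)/64 + 71*e^(t)*e^(t^2/8)/16

E[X^5] = M′′′′′(0) = 71/16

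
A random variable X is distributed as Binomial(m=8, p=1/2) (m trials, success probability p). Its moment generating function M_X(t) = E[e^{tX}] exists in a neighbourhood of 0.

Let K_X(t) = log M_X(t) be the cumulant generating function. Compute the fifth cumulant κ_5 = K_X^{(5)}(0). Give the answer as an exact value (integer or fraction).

M_X(t) = (e^(t)/2 + 1/2)^8
K_X(t) = log M_X(t) = 8*log(e^(t)/2 + 1/2)
D^5[K](t) = (-8*e^(4*t) + 88*e^(3*t) - 88*e^(2*t) + 8*e^(t))/(e^(5*t) + 5*e^(4*t) + 10*e^(3*t) + 10*e^(2*t) + 5*e^(t) + 1)

κ_5 = D^5[K](0) = 0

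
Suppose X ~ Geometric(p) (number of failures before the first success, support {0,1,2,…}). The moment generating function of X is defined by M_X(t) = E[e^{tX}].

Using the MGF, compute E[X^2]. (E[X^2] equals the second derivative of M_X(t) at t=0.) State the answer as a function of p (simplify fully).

E[X^2] = M^(2)(0) = 1 - 3/p + 2/p^2

M_X(t) = p/(-(1 - p)*e^(t) + 1)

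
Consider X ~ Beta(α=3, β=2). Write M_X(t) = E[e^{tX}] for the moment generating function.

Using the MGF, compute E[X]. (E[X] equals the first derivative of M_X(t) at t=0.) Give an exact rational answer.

E[X] = M′(0) = 3/5

M_X(t) = ₁F₁(3; 5; t)
M′(t) = 3*₁F₁(4; 6; t)/5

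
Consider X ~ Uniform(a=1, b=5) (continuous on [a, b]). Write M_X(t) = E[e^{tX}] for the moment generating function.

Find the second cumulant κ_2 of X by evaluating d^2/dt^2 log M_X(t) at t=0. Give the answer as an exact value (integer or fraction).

M_X(t) = (e^(5*t) - e^(t))/(4*t)
K_X(t) = log M_X(t) = -log(t) + log(e^(5*t) - e^(t)) - 2*log(2)
D^2[K](t) = (-16*t^2*e^(4*t) + e^(8*t) - 2*e^(4*t) + 1)/(t^2*e^(8*t) - 2*t^2*e^(4*t) + t^2)

κ_2 = D^2[K](0) = 4/3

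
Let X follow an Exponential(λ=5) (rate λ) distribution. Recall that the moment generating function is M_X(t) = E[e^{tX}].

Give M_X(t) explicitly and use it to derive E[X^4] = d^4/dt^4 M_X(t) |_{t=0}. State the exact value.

E[X^4] = D^4[M](0) = 24/625

M_X(t) = 5/(5 - t)
D^4[M](t) = -120/(t^5 - 25*t^4 + 250*t^3 - 1250*t^2 + 3125*t - 3125)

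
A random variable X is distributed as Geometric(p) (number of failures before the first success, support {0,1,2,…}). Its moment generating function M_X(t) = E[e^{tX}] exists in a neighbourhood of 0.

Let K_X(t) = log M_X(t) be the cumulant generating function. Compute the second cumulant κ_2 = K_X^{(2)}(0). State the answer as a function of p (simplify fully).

M_X(t) = p/(-(1 - p)*e^(t) + 1)
K_X(t) = log M_X(t) = log(p) - log(-(1 - p)*e^(t) + 1)
D^2[K](t) = (-p*e^(t) + e^(t))/(p^2*e^(2*t) - 2*p*e^(2*t) + 2*p*e^(t) + e^(2*t) - 2*e^(t) + 1)

κ_2 = D^2[K](0) = (1 - p)/p^2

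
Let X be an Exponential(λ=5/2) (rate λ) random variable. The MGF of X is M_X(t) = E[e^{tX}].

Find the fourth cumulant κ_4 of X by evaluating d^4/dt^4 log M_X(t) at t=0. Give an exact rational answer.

κ_4 = K^(4)(0) = 96/625

M_X(t) = 5/(2*(5/2 - t))
K_X(t) = log M_X(t) = -log(5/2 - t) - log(2) + log(5)
K^(4)(t) = 96/(16*t^4 - 160*t^3 + 600*t^2 - 1000*t + 625)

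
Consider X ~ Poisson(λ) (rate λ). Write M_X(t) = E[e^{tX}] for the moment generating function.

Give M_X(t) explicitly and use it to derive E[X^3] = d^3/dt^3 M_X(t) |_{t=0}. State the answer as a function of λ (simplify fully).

E[X^3] = D^3[M](0) = λ*(λ^2 + 3*λ + 1)

M_X(t) = e^(λ*(e^(t) - 1))
D^3[M](t) = (λ^3*e^(3*t)*e^(λ*e^(t)) + 3*λ^2*e^(2*t)*e^(λ*e^(t)) + λ*e^(t)*e^(λ*e^(t)))*e^(-λ)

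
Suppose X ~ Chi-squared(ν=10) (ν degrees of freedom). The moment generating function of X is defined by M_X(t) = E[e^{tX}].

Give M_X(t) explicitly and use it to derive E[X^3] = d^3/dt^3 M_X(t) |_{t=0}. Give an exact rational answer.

M_X(t) = (1 - 2*t)^(-5)
M^(3)(t) = 1680/(256*t^8 - 1024*t^7 + 1792*t^6 - 1792*t^5 + 1120*t^4 - 448*t^3 + 112*t^2 - 16*t + 1)

E[X^3] = M^(3)(0) = 1680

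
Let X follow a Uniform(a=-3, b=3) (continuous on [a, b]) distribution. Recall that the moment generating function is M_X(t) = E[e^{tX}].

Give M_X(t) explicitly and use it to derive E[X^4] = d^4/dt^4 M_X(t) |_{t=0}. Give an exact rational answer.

M_X(t) = (e^(3*t) - e^(-3*t))/(6*t)
dM/dt = (3*t*e^(6*t) + 3*t - e^(6*t) + 1)*e^(-3*t)/(6*t^2)
d^2M/dt^2 = (9*t^2*e^(6*t) - 9*t^2 - 6*t*e^(6*t) - 6*t + 2*e^(6*t) - 2)*e^(-3*t)/(6*t^3)
d^3M/dt^3 = (9*t^3*e^(6*t) + 9*t^3 - 9*t^2*e^(6*t) + 9*t^2 + 6*t*e^(6*t) + 6*t - 2*e^(6*t) + 2)*e^(-3*t)/(2*t^4)
d^4M/dt^4 = (27*t^4*e^(6*t) - 27*t^4 - 36*t^3*e^(6*t) - 36*t^3 + 36*t^2*e^(6*t) - 36*t^2 - 24*t*e^(6*t) - 24*t + 8*e^(6*t) - 8)*e^(-3*t)/(2*t^5)

E[X^4] = d^4M/dt^4 |_{t=0} = 81/5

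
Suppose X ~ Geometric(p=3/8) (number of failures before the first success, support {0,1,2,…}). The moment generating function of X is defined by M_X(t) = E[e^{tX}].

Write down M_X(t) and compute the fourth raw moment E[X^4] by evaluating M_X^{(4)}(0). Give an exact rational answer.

E[X^4] = M^(4)(0) = 10595/27

M_X(t) = 3/(8*(1 - 5*e^(t)/8))
M^(4)(t) = (-1875*e^(4*t) - 33000*e^(3*t) - 52800*e^(2*t) - 7680*e^(t))/(3125*e^(5*t) - 25000*e^(4*t) + 80000*e^(3*t) - 128000*e^(2*t) + 102400*e^(t) - 32768)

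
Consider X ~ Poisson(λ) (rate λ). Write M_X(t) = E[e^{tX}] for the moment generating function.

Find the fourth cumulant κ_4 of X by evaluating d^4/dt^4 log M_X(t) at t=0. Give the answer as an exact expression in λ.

κ_4 = K^(4)(0) = λ

M_X(t) = e^(λ*(e^(t) - 1))
K_X(t) = log M_X(t) = λ*(e^(t) - 1)
K^(4)(t) = λ*e^(t)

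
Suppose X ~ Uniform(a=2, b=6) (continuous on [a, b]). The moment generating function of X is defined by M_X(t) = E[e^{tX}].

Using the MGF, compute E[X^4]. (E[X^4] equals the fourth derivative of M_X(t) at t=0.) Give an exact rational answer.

E[X^4] = M′′′′(0) = 1936/5

M_X(t) = (e^(6*t) - e^(2*t))/(4*t)
M′(t) = (6*t*e^(6*t) - 2*t*e^(2*t) - e^(6*t) + e^(2*t))/(4*t^2)
M′′(t) = (18*t^2*e^(6*t) - 2*t^2*e^(2*t) - 6*t*e^(6*t) + 2*t*e^(2*t) + e^(6*t) - e^(2*t))/(2*t^3)
M′′′(t) = (108*t^3*e^(6*t) - 4*t^3*e^(2*t) - 54*t^2*e^(6*t) + 6*t^2*e^(2*t) + 18*t*e^(6*t) - 6*t*e^(2*t) - 3*e^(6*t) + 3*e^(2*t))/(2*t^4)
M′′′′(t) = (324*t^4*e^(6*t) - 4*t^4*e^(2*t) - 216*t^3*e^(6*t) + 8*t^3*e^(2*t) + 108*t^2*e^(6*t) - 12*t^2*e^(2*t) - 36*t*e^(6*t) + 12*t*e^(2*t) + 6*e^(6*t) - 6*e^(2*t))/t^5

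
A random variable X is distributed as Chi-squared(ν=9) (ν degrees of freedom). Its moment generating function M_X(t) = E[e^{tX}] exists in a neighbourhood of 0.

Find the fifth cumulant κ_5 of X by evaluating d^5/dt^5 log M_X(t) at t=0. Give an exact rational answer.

M_X(t) = (1 - 2*t)^(-9/2)
K_X(t) = log M_X(t) = -9*log(1 - 2*t)/2
dK/dt = -9/(2*t - 1)
d^2K/dt^2 = 18/(4*t^2 - 4*t + 1)
d^3K/dt^3 = -72/(8*t^3 - 12*t^2 + 6*t - 1)
d^4K/dt^4 = 432/(16*t^4 - 32*t^3 + 24*t^2 - 8*t + 1)
d^5K/dt^5 = -3456/(32*t^5 - 80*t^4 + 80*t^3 - 40*t^2 + 10*t - 1)

κ_5 = d^5K/dt^5 |_{t=0} = 3456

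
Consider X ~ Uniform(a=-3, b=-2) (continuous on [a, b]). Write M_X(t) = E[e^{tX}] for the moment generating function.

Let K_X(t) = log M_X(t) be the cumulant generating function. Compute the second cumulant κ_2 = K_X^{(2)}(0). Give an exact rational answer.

M_X(t) = (e^(-2*t) - e^(-3*t))/t
K_X(t) = log M_X(t) = -log(t) + log(e^(-2*t) - e^(-3*t))
K^(2)(t) = (-t^2*e^(t) + e^(2*t) - 2*e^(t) + 1)/(t^2*e^(2*t) - 2*t^2*e^(t) + t^2)

κ_2 = K^(2)(0) = 1/12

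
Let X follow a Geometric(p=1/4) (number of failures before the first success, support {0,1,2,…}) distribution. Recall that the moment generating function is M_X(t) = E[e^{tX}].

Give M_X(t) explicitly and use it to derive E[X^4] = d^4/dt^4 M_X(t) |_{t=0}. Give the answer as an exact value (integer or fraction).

E[X^4] = M′′′′(0) = 3045

M_X(t) = 1/(4*(1 - 3*e^(t)/4))
M′(t) = 3*e^(t)/(9*e^(2*t) - 24*e^(t) + 16)
M′′(t) = (-9*e^(2*t) - 12*e^(t))/(27*e^(3*t) - 108*e^(2*t) + 144*e^(t) - 64)
M′′′(t) = (27*e^(3*t) + 144*e^(2*t) + 48*e^(t))/(81*e^(4*t) - 432*e^(3*t) + 864*e^(2*t) - 768*e^(t) + 256)
M′′′′(t) = (-81*e^(4*t) - 1188*e^(3*t) - 1584*e^(2*t) - 192*e^(t))/(243*e^(5*t) - 1620*e^(4*t) + 4320*e^(3*t) - 5760*e^(2*t) + 3840*e^(t) - 1024)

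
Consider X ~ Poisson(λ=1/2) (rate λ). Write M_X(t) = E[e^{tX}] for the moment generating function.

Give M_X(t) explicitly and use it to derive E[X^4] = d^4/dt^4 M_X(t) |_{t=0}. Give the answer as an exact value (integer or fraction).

M_X(t) = e^(e^(t)/2 - 1/2)
M^(4)(t) = (e^(4*t)*e^(e^(t)/2) + 12*e^(3*t)*e^(e^(t)/2) + 28*e^(2*t)*e^(e^(t)/2) + 8*e^(t)*e^(e^(t)/2))*e^(-1/2)/16

E[X^4] = M^(4)(0) = 49/16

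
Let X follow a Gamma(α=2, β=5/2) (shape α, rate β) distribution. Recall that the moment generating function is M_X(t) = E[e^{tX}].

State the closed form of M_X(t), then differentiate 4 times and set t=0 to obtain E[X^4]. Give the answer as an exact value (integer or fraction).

E[X^4] = D^4[M](0) = 384/125

M_X(t) = 25/(4*(5/2 - t)^2)
D^4[M](t) = 48000/(64*t^6 - 960*t^5 + 6000*t^4 - 20000*t^3 + 37500*t^2 - 37500*t + 15625)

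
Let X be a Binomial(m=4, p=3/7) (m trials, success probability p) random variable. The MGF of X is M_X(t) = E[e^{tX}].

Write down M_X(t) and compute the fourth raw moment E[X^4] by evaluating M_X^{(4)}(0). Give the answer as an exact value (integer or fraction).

E[X^4] = M′′′′(0) = 70320/2401

M_X(t) = (3*e^(t)/7 + 4/7)^4
M′(t) = 324*e^(4*t)/2401 + 1296*e^(3*t)/2401 + 1728*e^(2*t)/2401 + 768*e^(t)/2401
M′′(t) = 1296*e^(4*t)/2401 + 3888*e^(3*t)/2401 + 3456*e^(2*t)/2401 + 768*e^(t)/2401
M′′′(t) = 5184*e^(4*t)/2401 + 11664*e^(3*t)/2401 + 6912*e^(2*t)/2401 + 768*e^(t)/2401
M′′′′(t) = 20736*e^(4*t)/2401 + 34992*e^(3*t)/2401 + 13824*e^(2*t)/2401 + 768*e^(t)/2401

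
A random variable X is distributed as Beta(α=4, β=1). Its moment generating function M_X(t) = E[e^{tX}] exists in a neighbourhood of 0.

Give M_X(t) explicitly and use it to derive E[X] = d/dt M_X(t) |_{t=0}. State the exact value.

E[X] = M^(1)(0) = 4/5

M_X(t) = ₁F₁(4; 5; t)
M^(1)(t) = 4*₁F₁(5; 6; t)/5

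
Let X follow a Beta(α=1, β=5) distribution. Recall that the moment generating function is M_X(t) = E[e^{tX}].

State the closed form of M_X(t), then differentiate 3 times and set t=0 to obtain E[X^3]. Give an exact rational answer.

E[X^3] = M^(3)(0) = 1/56

M_X(t) = ₁F₁(1; 6; t)
M^(3)(t) = ₁F₁(4; 9; t)/56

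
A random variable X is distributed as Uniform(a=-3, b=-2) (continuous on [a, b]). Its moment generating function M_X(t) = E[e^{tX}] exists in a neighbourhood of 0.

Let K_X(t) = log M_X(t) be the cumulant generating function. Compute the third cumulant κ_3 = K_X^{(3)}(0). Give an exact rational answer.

M_X(t) = (e^(-2*t) - e^(-3*t))/t
K_X(t) = log M_X(t) = -log(t) + log(e^(-2*t) - e^(-3*t))
D^3[K](t) = (t^3*e^(2*t) + t^3*e^(t) - 2*e^(3*t) + 6*e^(2*t) - 6*e^(t) + 2)/(t^3*e^(3*t) - 3*t^3*e^(2*t) + 3*t^3*e^(t) - t^3)

κ_3 = D^3[K](0) = 0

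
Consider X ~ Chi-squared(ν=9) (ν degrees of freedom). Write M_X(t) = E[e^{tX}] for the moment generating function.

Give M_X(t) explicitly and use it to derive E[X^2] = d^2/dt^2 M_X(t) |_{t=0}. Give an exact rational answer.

E[X^2] = d^2M/dt^2 |_{t=0} = 99

M_X(t) = (1 - 2*t)^(-9/2)
dM/dt = -9/(32*t^5*√(1 - 2*t) - 80*t^4*√(1 - 2*t) + 80*t^3*√(1 - 2*t) - 40*t^2*√(1 - 2*t) + 10*t*√(1 - 2*t) - √(1 - 2*t))
d^2M/dt^2 = 99/(64*t^6*√(1 - 2*t) - 192*t^5*√(1 - 2*t) + 240*t^4*√(1 - 2*t) - 160*t^3*√(1 - 2*t) + 60*t^2*√(1 - 2*t) - 12*t*√(1 - 2*t) + √(1 - 2*t))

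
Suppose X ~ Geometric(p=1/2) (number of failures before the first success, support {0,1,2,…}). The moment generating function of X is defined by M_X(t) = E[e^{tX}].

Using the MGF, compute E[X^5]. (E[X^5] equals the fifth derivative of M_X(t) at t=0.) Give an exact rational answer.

M_X(t) = 1/(2*(1 - e^(t)/2))
M′(t) = e^(t)/(e^(2*t) - 4*e^(t) + 4)
M′′(t) = (-e^(2*t) - 2*e^(t))/(e^(3*t) - 6*e^(2*t) + 12*e^(t) - 8)
M′′′(t) = (e^(3*t) + 8*e^(2*t) + 4*e^(t))/(e^(4*t) - 8*e^(3*t) + 24*e^(2*t) - 32*e^(t) + 16)
M′′′′(t) = (-e^(4*t) - 22*e^(3*t) - 44*e^(2*t) - 8*e^(t))/(e^(5*t) - 10*e^(4*t) + 40*e^(3*t) - 80*e^(2*t) + 80*e^(t) - 32)
M′′′′′(t) = (e^(5*t) + 52*e^(4*t) + 264*e^(3*t) + 208*e^(2*t) + 16*e^(t))/(e^(6*t) - 12*e^(5*t) + 60*e^(4*t) - 160*e^(3*t) + 240*e^(2*t) - 192*e^(t) + 64)

E[X^5] = M′′′′′(0) = 541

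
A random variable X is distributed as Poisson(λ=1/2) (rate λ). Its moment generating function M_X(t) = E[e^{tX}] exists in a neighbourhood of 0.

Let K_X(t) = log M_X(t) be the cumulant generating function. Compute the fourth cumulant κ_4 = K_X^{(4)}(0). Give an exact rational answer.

M_X(t) = e^(e^(t)/2 - 1/2)
K_X(t) = log M_X(t) = e^(t)/2 - 1/2
K′(t) = e^(t)/2
K′′(t) = e^(t)/2
K′′′(t) = e^(t)/2
K′′′′(t) = e^(t)/2

κ_4 = K′′′′(0) = 1/2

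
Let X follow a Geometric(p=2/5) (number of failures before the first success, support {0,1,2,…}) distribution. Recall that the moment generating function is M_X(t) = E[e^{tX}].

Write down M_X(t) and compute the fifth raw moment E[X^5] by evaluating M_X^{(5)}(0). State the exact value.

E[X^5] = d^5M/dt^5 |_{t=0} = 5403/2

M_X(t) = 2/(5*(1 - 3*e^(t)/5))
dM/dt = 6*e^(t)/(9*e^(2*t) - 30*e^(t) + 25)
d^2M/dt^2 = (-18*e^(2*t) - 30*e^(t))/(27*e^(3*t) - 135*e^(2*t) + 225*e^(t) - 125)
d^3M/dt^3 = (54*e^(3*t) + 360*e^(2*t) + 150*e^(t))/(81*e^(4*t) - 540*e^(3*t) + 1350*e^(2*t) - 1500*e^(t) + 625)
d^4M/dt^4 = (-162*e^(4*t) - 2970*e^(3*t) - 4950*e^(2*t) - 750*e^(t))/(243*e^(5*t) - 2025*e^(4*t) + 6750*e^(3*t) - 11250*e^(2*t) + 9375*e^(t) - 3125)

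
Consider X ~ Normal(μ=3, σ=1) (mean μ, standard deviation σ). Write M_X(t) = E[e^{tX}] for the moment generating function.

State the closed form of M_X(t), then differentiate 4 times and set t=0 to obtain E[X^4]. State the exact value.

M_X(t) = e^(t^2/2 + 3*t)
M^(4)(t) = t^4*e^(3*t)*e^(t^2/2) + 12*t^3*e^(3*t)*e^(t^2/2) + 60*t^2*e^(3*t)*e^(t^2/2) + 144*t*e^(3*t)*e^(t^2/2) + 138*e^(3*t)*e^(t^2/2)

E[X^4] = M^(4)(0) = 138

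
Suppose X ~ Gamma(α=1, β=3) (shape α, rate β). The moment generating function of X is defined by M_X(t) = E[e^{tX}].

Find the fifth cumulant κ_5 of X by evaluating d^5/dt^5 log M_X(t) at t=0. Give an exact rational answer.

κ_5 = K^(5)(0) = 8/81

M_X(t) = 3/(3 - t)
K_X(t) = log M_X(t) = -log(3 - t) + log(3)
K^(5)(t) = -24/(t^5 - 15*t^4 + 90*t^3 - 270*t^2 + 405*t - 243)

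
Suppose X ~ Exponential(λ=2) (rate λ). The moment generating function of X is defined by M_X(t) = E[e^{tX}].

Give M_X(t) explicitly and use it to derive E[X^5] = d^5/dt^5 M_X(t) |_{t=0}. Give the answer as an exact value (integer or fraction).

M_X(t) = 2/(2 - t)
M′(t) = 2/(t^2 - 4*t + 4)
M′′(t) = -4/(t^3 - 6*t^2 + 12*t - 8)
M′′′(t) = 12/(t^4 - 8*t^3 + 24*t^2 - 32*t + 16)
M′′′′(t) = -48/(t^5 - 10*t^4 + 40*t^3 - 80*t^2 + 80*t - 32)
M′′′′′(t) = 240/(t^6 - 12*t^5 + 60*t^4 - 160*t^3 + 240*t^2 - 192*t + 64)

E[X^5] = M′′′′′(0) = 15/4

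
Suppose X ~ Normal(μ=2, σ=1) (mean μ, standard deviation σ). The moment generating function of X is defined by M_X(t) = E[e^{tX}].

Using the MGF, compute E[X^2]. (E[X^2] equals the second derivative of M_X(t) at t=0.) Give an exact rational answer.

M_X(t) = e^(t^2/2 + 2*t)
M^(2)(t) = t^2*e^(2*t)*e^(t^2/2) + 4*t*e^(2*t)*e^(t^2/2) + 5*e^(2*t)*e^(t^2/2)

E[X^2] = M^(2)(0) = 5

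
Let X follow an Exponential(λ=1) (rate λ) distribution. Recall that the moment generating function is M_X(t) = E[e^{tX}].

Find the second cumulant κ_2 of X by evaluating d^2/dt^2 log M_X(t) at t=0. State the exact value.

M_X(t) = 1/(1 - t)
K_X(t) = log M_X(t) = -log(1 - t)
K^(2)(t) = 1/(t^2 - 2*t + 1)

κ_2 = K^(2)(0) = 1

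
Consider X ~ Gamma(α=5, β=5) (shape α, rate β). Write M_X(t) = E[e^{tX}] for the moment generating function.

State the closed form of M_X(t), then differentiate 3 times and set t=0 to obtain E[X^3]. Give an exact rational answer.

E[X^3] = D^3[M](0) = 42/25

M_X(t) = 3125/(5 - t)^5
D^3[M](t) = 656250/(t^8 - 40*t^7 + 700*t^6 - 7000*t^5 + 43750*t^4 - 175000*t^3 + 437500*t^2 - 625000*t + 390625)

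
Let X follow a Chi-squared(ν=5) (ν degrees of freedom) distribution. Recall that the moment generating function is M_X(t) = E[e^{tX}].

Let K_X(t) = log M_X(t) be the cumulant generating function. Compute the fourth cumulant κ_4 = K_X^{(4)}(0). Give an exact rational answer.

κ_4 = K^(4)(0) = 240

M_X(t) = (1 - 2*t)^(-5/2)
K_X(t) = log M_X(t) = -5*log(1 - 2*t)/2
K^(4)(t) = 240/(16*t^4 - 32*t^3 + 24*t^2 - 8*t + 1)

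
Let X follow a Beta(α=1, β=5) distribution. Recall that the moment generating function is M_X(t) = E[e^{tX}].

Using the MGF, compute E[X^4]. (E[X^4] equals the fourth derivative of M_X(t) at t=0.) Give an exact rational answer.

E[X^4] = M^(4)(0) = 1/126

M_X(t) = ₁F₁(1; 6; t)
M^(4)(t) = ₁F₁(5; 10; t)/126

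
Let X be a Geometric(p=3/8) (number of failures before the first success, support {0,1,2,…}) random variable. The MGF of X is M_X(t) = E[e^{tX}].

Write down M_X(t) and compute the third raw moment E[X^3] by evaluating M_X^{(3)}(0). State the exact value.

M_X(t) = 3/(8*(1 - 5*e^(t)/8))
D^3[M](t) = (375*e^(3*t) + 2400*e^(2*t) + 960*e^(t))/(625*e^(4*t) - 4000*e^(3*t) + 9600*e^(2*t) - 10240*e^(t) + 4096)

E[X^3] = D^3[M](0) = 415/9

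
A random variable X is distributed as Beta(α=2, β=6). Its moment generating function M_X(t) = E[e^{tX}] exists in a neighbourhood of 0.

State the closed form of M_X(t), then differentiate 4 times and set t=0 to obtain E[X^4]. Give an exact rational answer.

E[X^4] = M′′′′(0) = 1/66

M_X(t) = ₁F₁(2; 8; t)
M′(t) = ₁F₁(3; 9; t)/4
M′′(t) = ₁F₁(4; 10; t)/12
M′′′(t) = ₁F₁(5; 11; t)/30
M′′′′(t) = ₁F₁(6; 12; t)/66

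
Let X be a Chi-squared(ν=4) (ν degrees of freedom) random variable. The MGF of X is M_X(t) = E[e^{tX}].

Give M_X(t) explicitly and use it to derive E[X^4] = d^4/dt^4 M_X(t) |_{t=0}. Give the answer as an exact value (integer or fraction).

M_X(t) = (1 - 2*t)^(-2)
M^(4)(t) = 1920/(64*t^6 - 192*t^5 + 240*t^4 - 160*t^3 + 60*t^2 - 12*t + 1)

E[X^4] = M^(4)(0) = 1920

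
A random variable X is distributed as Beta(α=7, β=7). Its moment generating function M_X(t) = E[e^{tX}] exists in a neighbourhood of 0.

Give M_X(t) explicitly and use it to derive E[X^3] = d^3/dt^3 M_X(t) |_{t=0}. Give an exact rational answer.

E[X^3] = M′′′(0) = 3/20

M_X(t) = ₁F₁(7; 14; t)
M′(t) = ₁F₁(8; 15; t)/2
M′′(t) = 4*₁F₁(9; 16; t)/15
M′′′(t) = 3*₁F₁(10; 17; t)/20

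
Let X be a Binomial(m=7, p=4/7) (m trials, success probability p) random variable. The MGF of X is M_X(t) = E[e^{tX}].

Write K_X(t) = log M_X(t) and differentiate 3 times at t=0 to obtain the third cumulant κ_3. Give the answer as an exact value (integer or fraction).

κ_3 = d^3K/dt^3 |_{t=0} = -12/49

M_X(t) = (4*e^(t)/7 + 3/7)^7
K_X(t) = log M_X(t) = 7*log(4*e^(t)/7 + 3/7)
dK/dt = 28*e^(t)/(4*e^(t) + 3)
d^2K/dt^2 = 84*e^(t)/(16*e^(2*t) + 24*e^(t) + 9)
d^3K/dt^3 = (-336*e^(2*t) + 252*e^(t))/(64*e^(3*t) + 144*e^(2*t) + 108*e^(t) + 27)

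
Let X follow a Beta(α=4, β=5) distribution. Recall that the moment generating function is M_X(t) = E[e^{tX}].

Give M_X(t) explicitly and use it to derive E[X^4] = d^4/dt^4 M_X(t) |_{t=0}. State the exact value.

M_X(t) = ₁F₁(4; 9; t)
M′(t) = 4*₁F₁(5; 10; t)/9
M′′(t) = 2*₁F₁(6; 11; t)/9
M′′′(t) = 4*₁F₁(7; 12; t)/33
M′′′′(t) = 7*₁F₁(8; 13; t)/99

E[X^4] = M′′′′(0) = 7/99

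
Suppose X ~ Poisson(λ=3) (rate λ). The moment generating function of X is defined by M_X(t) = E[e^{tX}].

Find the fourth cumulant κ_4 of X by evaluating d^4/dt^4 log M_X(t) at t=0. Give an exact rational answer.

M_X(t) = e^(3*e^(t) - 3)
K_X(t) = log M_X(t) = 3*e^(t) - 3
K′(t) = 3*e^(t)
K′′(t) = 3*e^(t)
K′′′(t) = 3*e^(t)
K′′′′(t) = 3*e^(t)

κ_4 = K′′′′(0) = 3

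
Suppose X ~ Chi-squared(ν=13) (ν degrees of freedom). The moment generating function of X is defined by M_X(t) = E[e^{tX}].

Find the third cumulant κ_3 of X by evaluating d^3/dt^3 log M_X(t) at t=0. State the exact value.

M_X(t) = (1 - 2*t)^(-13/2)
K_X(t) = log M_X(t) = -13*log(1 - 2*t)/2
dK/dt = -13/(2*t - 1)
d^2K/dt^2 = 26/(4*t^2 - 4*t + 1)
d^3K/dt^3 = -104/(8*t^3 - 12*t^2 + 6*t - 1)

κ_3 = d^3K/dt^3 |_{t=0} = 104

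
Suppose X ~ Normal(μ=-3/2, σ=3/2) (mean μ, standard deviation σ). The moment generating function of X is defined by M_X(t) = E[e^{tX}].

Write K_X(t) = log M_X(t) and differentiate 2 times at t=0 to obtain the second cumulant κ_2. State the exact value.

M_X(t) = e^(9*t^2/8 - 3*t/2)
K_X(t) = log M_X(t) = 9*t^2/8 - 3*t/2
K′(t) = 9*t/4 - 3/2
K′′(t) = 9/4

κ_2 = K′′(0) = 9/4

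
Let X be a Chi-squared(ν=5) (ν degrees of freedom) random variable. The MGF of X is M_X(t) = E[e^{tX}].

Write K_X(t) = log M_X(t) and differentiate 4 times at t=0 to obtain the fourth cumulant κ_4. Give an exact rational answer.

κ_4 = K^(4)(0) = 240

M_X(t) = (1 - 2*t)^(-5/2)
K_X(t) = log M_X(t) = -5*log(1 - 2*t)/2
K^(4)(t) = 240/(16*t^4 - 32*t^3 + 24*t^2 - 8*t + 1)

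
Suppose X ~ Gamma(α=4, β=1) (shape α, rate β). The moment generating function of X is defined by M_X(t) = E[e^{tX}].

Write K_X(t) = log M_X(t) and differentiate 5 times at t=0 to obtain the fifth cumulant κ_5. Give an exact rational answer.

M_X(t) = (1 - t)^(-4)
K_X(t) = log M_X(t) = -4*log(1 - t)
K^(5)(t) = -96/(t^5 - 5*t^4 + 10*t^3 - 10*t^2 + 5*t - 1)

κ_5 = K^(5)(0) = 96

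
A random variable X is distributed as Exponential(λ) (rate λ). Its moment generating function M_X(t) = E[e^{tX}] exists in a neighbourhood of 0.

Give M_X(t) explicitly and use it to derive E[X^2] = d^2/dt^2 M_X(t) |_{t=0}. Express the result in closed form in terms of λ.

M_X(t) = λ/(λ - t)
M^(2)(t) = -2*λ/(-λ^3 + 3*λ^2*t - 3*λ*t^2 + t^3)

E[X^2] = M^(2)(0) = 2/λ^2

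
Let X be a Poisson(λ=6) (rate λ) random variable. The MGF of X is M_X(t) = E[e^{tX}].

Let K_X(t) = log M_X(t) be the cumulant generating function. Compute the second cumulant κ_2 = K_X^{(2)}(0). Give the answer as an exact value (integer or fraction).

κ_2 = d^2K/dt^2 |_{t=0} = 6

M_X(t) = e^(6*e^(t) - 6)
K_X(t) = log M_X(t) = 6*e^(t) - 6
dK/dt = 6*e^(t)
d^2K/dt^2 = 6*e^(t)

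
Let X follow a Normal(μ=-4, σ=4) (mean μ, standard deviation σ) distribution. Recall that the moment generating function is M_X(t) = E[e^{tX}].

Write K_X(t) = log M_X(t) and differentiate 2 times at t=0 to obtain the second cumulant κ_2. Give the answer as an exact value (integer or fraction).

M_X(t) = e^(8*t^2 - 4*t)
K_X(t) = log M_X(t) = 8*t^2 - 4*t
D^2[K](t) = 16

κ_2 = D^2[K](0) = 16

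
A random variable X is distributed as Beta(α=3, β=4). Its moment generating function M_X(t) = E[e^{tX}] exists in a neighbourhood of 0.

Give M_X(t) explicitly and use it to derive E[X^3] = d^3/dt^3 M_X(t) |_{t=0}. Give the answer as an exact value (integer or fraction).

E[X^3] = M^(3)(0) = 5/42

M_X(t) = ₁F₁(3; 7; t)
M^(3)(t) = 5*₁F₁(6; 10; t)/42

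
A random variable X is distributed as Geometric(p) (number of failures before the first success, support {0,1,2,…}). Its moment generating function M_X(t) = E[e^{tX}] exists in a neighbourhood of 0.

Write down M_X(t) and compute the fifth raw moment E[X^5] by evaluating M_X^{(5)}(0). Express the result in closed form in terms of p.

E[X^5] = D^5[M](0) = -1 + 31/p - 180/p^2 + 390/p^3 - 360/p^4 + 120/p^5

M_X(t) = p/(-(1 - p)*e^(t) + 1)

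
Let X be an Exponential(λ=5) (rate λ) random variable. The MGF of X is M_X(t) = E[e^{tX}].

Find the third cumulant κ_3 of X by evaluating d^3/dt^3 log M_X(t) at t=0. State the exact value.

κ_3 = K′′′(0) = 2/125

M_X(t) = 5/(5 - t)
K_X(t) = log M_X(t) = -log(5 - t) + log(5)
K′(t) = -1/(t - 5)
K′′(t) = 1/(t^2 - 10*t + 25)
K′′′(t) = -2/(t^3 - 15*t^2 + 75*t - 125)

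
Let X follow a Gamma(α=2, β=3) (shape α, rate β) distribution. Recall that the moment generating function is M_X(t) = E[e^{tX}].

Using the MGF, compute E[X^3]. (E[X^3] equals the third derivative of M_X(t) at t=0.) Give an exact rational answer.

E[X^3] = M^(3)(0) = 8/9

M_X(t) = 9/(3 - t)^2
M^(3)(t) = -216/(t^5 - 15*t^4 + 90*t^3 - 270*t^2 + 405*t - 243)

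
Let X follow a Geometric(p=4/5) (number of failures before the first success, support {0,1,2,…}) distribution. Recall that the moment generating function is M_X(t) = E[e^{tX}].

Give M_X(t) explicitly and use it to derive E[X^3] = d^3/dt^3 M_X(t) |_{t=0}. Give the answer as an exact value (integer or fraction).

M_X(t) = 4/(5*(1 - e^(t)/5))
M^(3)(t) = (4*e^(3*t) + 80*e^(2*t) + 100*e^(t))/(e^(4*t) - 20*e^(3*t) + 150*e^(2*t) - 500*e^(t) + 625)

E[X^3] = M^(3)(0) = 23/32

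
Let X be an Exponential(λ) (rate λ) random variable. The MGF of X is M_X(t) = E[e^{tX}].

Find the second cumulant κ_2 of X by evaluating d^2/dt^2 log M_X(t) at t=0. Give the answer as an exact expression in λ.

κ_2 = d^2K/dt^2 |_{t=0} = λ^(-2)

M_X(t) = λ/(λ - t)
K_X(t) = log M_X(t) = log(λ) - log(λ - t)
dK/dt = -1/(-λ + t)
d^2K/dt^2 = 1/(λ^2 - 2*λ*t + t^2)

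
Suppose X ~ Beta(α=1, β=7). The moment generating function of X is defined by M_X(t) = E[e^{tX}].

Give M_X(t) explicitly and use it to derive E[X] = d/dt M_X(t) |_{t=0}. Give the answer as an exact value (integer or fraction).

M_X(t) = ₁F₁(1; 8; t)
M^(1)(t) = ₁F₁(2; 9; t)/8

E[X] = M^(1)(0) = 1/8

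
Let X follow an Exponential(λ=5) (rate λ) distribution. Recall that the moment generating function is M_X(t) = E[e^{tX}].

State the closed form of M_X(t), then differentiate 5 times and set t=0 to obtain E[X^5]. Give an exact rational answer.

M_X(t) = 5/(5 - t)
dM/dt = 5/(t^2 - 10*t + 25)
d^2M/dt^2 = -10/(t^3 - 15*t^2 + 75*t - 125)
d^3M/dt^3 = 30/(t^4 - 20*t^3 + 150*t^2 - 500*t + 625)
d^4M/dt^4 = -120/(t^5 - 25*t^4 + 250*t^3 - 1250*t^2 + 3125*t - 3125)
d^5M/dt^5 = 600/(t^6 - 30*t^5 + 375*t^4 - 2500*t^3 + 9375*t^2 - 18750*t + 15625)

E[X^5] = d^5M/dt^5 |_{t=0} = 24/625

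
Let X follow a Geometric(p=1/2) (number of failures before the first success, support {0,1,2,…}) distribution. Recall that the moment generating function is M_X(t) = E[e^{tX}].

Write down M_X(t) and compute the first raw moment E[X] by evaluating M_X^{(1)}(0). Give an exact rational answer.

E[X] = M^(1)(0) = 1

M_X(t) = 1/(2*(1 - e^(t)/2))
M^(1)(t) = e^(t)/(e^(2*t) - 4*e^(t) + 4)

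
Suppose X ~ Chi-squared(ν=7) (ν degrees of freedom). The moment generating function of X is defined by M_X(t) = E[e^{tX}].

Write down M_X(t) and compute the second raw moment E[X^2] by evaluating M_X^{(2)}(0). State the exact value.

M_X(t) = (1 - 2*t)^(-7/2)
dM/dt = 7/(16*t^4*√(1 - 2*t) - 32*t^3*√(1 - 2*t) + 24*t^2*√(1 - 2*t) - 8*t*√(1 - 2*t) + √(1 - 2*t))
d^2M/dt^2 = -63/(32*t^5*√(1 - 2*t) - 80*t^4*√(1 - 2*t) + 80*t^3*√(1 - 2*t) - 40*t^2*√(1 - 2*t) + 10*t*√(1 - 2*t) - √(1 - 2*t))

E[X^2] = d^2M/dt^2 |_{t=0} = 63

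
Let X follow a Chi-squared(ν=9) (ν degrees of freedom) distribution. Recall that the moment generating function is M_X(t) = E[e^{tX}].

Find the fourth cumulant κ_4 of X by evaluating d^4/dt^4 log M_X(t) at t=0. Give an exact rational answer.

κ_4 = D^4[K](0) = 432

M_X(t) = (1 - 2*t)^(-9/2)
K_X(t) = log M_X(t) = -9*log(1 - 2*t)/2
D^4[K](t) = 432/(16*t^4 - 32*t^3 + 24*t^2 - 8*t + 1)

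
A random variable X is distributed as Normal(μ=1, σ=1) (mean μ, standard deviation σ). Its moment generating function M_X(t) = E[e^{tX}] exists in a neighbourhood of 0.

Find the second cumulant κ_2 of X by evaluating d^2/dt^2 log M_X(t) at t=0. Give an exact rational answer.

κ_2 = d^2K/dt^2 |_{t=0} = 1

M_X(t) = e^(t^2/2 + t)
K_X(t) = log M_X(t) = t^2/2 + t
dK/dt = t + 1
d^2K/dt^2 = 1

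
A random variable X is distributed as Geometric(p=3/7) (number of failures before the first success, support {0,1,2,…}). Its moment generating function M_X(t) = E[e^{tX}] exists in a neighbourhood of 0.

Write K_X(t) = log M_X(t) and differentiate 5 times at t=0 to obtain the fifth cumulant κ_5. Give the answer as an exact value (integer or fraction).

κ_5 = D^5[K](0) = 35420/81

M_X(t) = 3/(7*(1 - 4*e^(t)/7))
K_X(t) = log M_X(t) = -log(1 - 4*e^(t)/7) - log(7) + log(3)
D^5[K](t) = (-1792*e^(4*t) - 34496*e^(3*t) - 60368*e^(2*t) - 9604*e^(t))/(1024*e^(5*t) - 8960*e^(4*t) + 31360*e^(3*t) - 54880*e^(2*t) + 48020*e^(t) - 16807)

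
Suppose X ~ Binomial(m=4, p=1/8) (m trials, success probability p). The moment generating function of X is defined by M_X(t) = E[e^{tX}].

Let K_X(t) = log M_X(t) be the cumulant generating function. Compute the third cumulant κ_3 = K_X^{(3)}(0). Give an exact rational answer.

M_X(t) = (e^(t)/8 + 7/8)^4
K_X(t) = log M_X(t) = 4*log(e^(t)/8 + 7/8)
D^3[K](t) = (-28*e^(2*t) + 196*e^(t))/(e^(3*t) + 21*e^(2*t) + 147*e^(t) + 343)

κ_3 = D^3[K](0) = 21/64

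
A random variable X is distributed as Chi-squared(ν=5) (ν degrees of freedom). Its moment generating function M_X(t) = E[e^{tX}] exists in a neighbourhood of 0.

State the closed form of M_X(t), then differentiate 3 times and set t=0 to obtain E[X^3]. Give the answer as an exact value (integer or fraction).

E[X^3] = M^(3)(0) = 315

M_X(t) = (1 - 2*t)^(-5/2)
M^(3)(t) = -315/(32*t^5*√(1 - 2*t) - 80*t^4*√(1 - 2*t) + 80*t^3*√(1 - 2*t) - 40*t^2*√(1 - 2*t) + 10*t*√(1 - 2*t) - √(1 - 2*t))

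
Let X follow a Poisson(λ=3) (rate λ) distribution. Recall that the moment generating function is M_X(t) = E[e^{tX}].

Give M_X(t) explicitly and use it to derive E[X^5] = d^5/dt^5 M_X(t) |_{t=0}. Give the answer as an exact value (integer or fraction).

E[X^5] = M^(5)(0) = 1866

M_X(t) = e^(3*e^(t) - 3)
M^(5)(t) = (243*e^(5*t)*e^(3*e^(t)) + 810*e^(4*t)*e^(3*e^(t)) + 675*e^(3*t)*e^(3*e^(t)) + 135*e^(2*t)*e^(3*e^(t)) + 3*e^(t)*e^(3*e^(t)))*e^(-3)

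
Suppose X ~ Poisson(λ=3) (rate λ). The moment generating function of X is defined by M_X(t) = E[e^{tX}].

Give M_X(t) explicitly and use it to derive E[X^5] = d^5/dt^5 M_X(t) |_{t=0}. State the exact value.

M_X(t) = e^(3*e^(t) - 3)
M^(5)(t) = (243*e^(5*t)*e^(3*e^(t)) + 810*e^(4*t)*e^(3*e^(t)) + 675*e^(3*t)*e^(3*e^(t)) + 135*e^(2*t)*e^(3*e^(t)) + 3*e^(t)*e^(3*e^(t)))*e^(-3)

E[X^5] = M^(5)(0) = 1866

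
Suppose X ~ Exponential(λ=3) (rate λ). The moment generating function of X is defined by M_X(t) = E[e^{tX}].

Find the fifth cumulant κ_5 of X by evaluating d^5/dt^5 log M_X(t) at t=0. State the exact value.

M_X(t) = 3/(3 - t)
K_X(t) = log M_X(t) = -log(3 - t) + log(3)
dK/dt = -1/(t - 3)
d^2K/dt^2 = 1/(t^2 - 6*t + 9)
d^3K/dt^3 = -2/(t^3 - 9*t^2 + 27*t - 27)
d^4K/dt^4 = 6/(t^4 - 12*t^3 + 54*t^2 - 108*t + 81)
d^5K/dt^5 = -24/(t^5 - 15*t^4 + 90*t^3 - 270*t^2 + 405*t - 243)

κ_5 = d^5K/dt^5 |_{t=0} = 8/81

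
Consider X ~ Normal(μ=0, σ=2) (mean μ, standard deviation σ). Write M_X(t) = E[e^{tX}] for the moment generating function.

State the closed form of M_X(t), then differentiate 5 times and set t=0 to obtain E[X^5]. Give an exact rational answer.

M_X(t) = e^(2*t^2)
M^(5)(t) = 1024*t^5*e^(2*t^2) + 2560*t^3*e^(2*t^2) + 960*t*e^(2*t^2)

E[X^5] = M^(5)(0) = 0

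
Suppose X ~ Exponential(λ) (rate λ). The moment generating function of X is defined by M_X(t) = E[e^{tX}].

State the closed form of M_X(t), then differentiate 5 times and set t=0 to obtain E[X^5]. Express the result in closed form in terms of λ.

E[X^5] = M′′′′′(0) = 120/λ^5

M_X(t) = λ/(λ - t)
M′(t) = λ/(λ^2 - 2*λ*t + t^2)
M′′(t) = -2*λ/(-λ^3 + 3*λ^2*t - 3*λ*t^2 + t^3)
M′′′(t) = 6*λ/(λ^4 - 4*λ^3*t + 6*λ^2*t^2 - 4*λ*t^3 + t^4)
M′′′′(t) = -24*λ/(-λ^5 + 5*λ^4*t - 10*λ^3*t^2 + 10*λ^2*t^3 - 5*λ*t^4 + t^5)
M′′′′′(t) = 120*λ/(λ^6 - 6*λ^5*t + 15*λ^4*t^2 - 20*λ^3*t^3 + 15*λ^2*t^4 - 6*λ*t^5 + t^6)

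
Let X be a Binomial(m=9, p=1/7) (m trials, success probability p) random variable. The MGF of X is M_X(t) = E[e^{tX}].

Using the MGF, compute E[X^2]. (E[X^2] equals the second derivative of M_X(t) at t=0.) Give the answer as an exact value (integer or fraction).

M_X(t) = (e^(t)/7 + 6/7)^9

E[X^2] = D^2[M](0) = 135/49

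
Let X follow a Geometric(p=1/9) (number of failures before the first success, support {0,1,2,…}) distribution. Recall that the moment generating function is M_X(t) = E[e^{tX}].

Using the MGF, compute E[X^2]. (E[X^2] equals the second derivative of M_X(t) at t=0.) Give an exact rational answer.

E[X^2] = d^2M/dt^2 |_{t=0} = 136

M_X(t) = 1/(9*(1 - 8*e^(t)/9))
dM/dt = 8*e^(t)/(64*e^(2*t) - 144*e^(t) + 81)
d^2M/dt^2 = (-64*e^(2*t) - 72*e^(t))/(512*e^(3*t) - 1728*e^(2*t) + 1944*e^(t) - 729)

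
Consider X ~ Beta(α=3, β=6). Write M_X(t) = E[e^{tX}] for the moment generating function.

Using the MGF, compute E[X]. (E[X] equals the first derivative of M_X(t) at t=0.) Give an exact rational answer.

M_X(t) = ₁F₁(3; 9; t)
M′(t) = ₁F₁(4; 10; t)/3

E[X] = M′(0) = 1/3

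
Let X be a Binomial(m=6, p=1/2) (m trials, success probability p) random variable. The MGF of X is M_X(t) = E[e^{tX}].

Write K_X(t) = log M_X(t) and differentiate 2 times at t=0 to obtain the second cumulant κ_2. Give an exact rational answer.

κ_2 = K′′(0) = 3/2

M_X(t) = (e^(t)/2 + 1/2)^6
K_X(t) = log M_X(t) = 6*log(e^(t)/2 + 1/2)
K′(t) = 6*e^(t)/(e^(t) + 1)
K′′(t) = 6*e^(t)/(e^(2*t) + 2*e^(t) + 1)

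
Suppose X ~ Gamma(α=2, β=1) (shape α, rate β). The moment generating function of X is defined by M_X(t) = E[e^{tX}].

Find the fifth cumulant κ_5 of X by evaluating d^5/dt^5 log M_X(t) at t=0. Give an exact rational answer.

M_X(t) = (1 - t)^(-2)
K_X(t) = log M_X(t) = -2*log(1 - t)
K^(5)(t) = -48/(t^5 - 5*t^4 + 10*t^3 - 10*t^2 + 5*t - 1)

κ_5 = K^(5)(0) = 48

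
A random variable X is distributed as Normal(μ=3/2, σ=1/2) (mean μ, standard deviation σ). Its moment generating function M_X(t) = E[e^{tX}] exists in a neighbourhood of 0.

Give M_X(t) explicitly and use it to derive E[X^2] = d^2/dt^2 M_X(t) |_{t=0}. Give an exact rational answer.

M_X(t) = e^(t^2/8 + 3*t/2)
M′(t) = t*e^(3*t/2)*e^(t^2/8)/4 + 3*e^(3*t/2)*e^(t^2/8)/2
M′′(t) = t^2*e^(3*t/2)*e^(t^2/8)/16 + 3*t*e^(3*t/2)*e^(t^2/8)/4 + 5*e^(3*t/2)*e^(t^2/8)/2

E[X^2] = M′′(0) = 5/2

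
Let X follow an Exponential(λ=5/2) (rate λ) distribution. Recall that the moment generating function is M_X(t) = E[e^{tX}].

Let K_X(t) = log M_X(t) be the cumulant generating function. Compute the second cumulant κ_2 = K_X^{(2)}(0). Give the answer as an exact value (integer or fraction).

M_X(t) = 5/(2*(5/2 - t))
K_X(t) = log M_X(t) = -log(5/2 - t) - log(2) + log(5)
K^(2)(t) = 4/(4*t^2 - 20*t + 25)

κ_2 = K^(2)(0) = 4/25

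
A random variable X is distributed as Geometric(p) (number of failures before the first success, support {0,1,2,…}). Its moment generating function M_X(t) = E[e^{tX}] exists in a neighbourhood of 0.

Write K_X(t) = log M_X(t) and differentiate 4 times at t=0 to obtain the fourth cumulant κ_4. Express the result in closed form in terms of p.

M_X(t) = p/(-(1 - p)*e^(t) + 1)
K_X(t) = log M_X(t) = log(p) - log(-(1 - p)*e^(t) + 1)

κ_4 = D^4[K](0) = (-p^3 + 7*p^2 - 12*p + 6)/p^4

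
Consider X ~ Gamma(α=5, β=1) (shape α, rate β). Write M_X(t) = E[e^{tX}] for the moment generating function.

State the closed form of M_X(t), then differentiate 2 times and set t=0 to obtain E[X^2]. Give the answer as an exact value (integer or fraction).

E[X^2] = M′′(0) = 30

M_X(t) = (1 - t)^(-5)
M′(t) = 5/(t^6 - 6*t^5 + 15*t^4 - 20*t^3 + 15*t^2 - 6*t + 1)
M′′(t) = -30/(t^7 - 7*t^6 + 21*t^5 - 35*t^4 + 35*t^3 - 21*t^2 + 7*t - 1)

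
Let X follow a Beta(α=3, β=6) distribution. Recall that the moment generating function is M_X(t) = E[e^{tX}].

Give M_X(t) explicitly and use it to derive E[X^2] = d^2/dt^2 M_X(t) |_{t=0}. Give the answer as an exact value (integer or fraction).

M_X(t) = ₁F₁(3; 9; t)
D^2[M](t) = 2*₁F₁(5; 11; t)/15

E[X^2] = D^2[M](0) = 2/15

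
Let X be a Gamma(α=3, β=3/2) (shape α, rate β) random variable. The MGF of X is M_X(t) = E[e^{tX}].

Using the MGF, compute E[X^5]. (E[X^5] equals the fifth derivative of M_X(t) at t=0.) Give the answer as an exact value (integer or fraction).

E[X^5] = M^(5)(0) = 8960/27

M_X(t) = 27/(8*(3/2 - t)^3)
M^(5)(t) = 2177280/(256*t^8 - 3072*t^7 + 16128*t^6 - 48384*t^5 + 90720*t^4 - 108864*t^3 + 81648*t^2 - 34992*t + 6561)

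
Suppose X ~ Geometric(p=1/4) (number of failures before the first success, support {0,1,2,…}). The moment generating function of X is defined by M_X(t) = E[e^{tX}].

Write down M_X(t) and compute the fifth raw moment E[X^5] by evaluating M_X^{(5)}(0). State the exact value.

M_X(t) = 1/(4*(1 - 3*e^(t)/4))

E[X^5] = M^(5)(0) = 52923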